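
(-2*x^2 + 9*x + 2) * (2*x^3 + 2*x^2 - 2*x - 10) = -4*x^5 + 14*x^4 + 26*x^3 + 6*x^2 - 94*x - 20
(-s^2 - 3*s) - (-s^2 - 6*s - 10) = 3*s + 10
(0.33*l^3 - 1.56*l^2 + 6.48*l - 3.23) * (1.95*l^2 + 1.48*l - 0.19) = 0.6435*l^5 - 2.5536*l^4 + 10.2645*l^3 + 3.5883*l^2 - 6.0116*l + 0.6137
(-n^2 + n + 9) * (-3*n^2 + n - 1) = 3*n^4 - 4*n^3 - 25*n^2 + 8*n - 9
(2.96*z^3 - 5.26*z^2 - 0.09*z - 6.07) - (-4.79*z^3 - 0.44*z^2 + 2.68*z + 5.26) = 7.75*z^3 - 4.82*z^2 - 2.77*z - 11.33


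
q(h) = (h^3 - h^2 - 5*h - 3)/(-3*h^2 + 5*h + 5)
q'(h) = (6*h - 5)*(h^3 - h^2 - 5*h - 3)/(-3*h^2 + 5*h + 5)^2 + (3*h^2 - 2*h - 5)/(-3*h^2 + 5*h + 5) = (-3*h^4 + 10*h^3 - 5*h^2 - 28*h - 10)/(9*h^4 - 30*h^3 - 5*h^2 + 50*h + 25)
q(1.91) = -2.56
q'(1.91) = -4.00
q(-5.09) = 1.38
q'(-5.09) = -0.35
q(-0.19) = -0.53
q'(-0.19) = -0.32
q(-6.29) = 1.79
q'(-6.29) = -0.34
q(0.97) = -1.12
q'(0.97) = -0.72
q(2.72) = 1.08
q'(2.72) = -6.66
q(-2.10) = 0.33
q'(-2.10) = -0.35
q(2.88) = 0.33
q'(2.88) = -3.31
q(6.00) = -2.01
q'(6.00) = -0.39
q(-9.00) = 2.71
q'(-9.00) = -0.34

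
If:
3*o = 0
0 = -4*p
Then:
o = 0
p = 0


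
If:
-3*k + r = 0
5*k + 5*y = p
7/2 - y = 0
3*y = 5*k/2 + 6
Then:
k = 9/5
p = 53/2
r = 27/5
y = 7/2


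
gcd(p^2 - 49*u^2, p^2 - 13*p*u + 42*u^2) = p - 7*u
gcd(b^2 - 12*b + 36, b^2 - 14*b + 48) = b - 6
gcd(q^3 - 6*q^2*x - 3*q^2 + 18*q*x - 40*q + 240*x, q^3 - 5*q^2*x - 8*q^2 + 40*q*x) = q - 8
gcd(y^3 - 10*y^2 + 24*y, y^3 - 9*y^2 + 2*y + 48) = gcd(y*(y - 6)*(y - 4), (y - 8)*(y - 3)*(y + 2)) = 1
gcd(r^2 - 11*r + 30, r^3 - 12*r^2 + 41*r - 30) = r^2 - 11*r + 30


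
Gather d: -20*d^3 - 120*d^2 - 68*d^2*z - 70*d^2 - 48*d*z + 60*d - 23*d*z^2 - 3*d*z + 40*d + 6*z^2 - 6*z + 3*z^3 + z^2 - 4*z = -20*d^3 + d^2*(-68*z - 190) + d*(-23*z^2 - 51*z + 100) + 3*z^3 + 7*z^2 - 10*z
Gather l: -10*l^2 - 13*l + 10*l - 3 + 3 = -10*l^2 - 3*l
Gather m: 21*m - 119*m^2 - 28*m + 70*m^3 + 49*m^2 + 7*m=70*m^3 - 70*m^2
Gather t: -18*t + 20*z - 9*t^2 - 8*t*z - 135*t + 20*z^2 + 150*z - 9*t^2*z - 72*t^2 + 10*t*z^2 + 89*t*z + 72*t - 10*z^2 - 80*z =t^2*(-9*z - 81) + t*(10*z^2 + 81*z - 81) + 10*z^2 + 90*z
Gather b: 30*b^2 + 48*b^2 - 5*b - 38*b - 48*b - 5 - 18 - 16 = 78*b^2 - 91*b - 39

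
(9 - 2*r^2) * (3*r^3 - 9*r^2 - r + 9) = -6*r^5 + 18*r^4 + 29*r^3 - 99*r^2 - 9*r + 81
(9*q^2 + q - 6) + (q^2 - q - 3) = 10*q^2 - 9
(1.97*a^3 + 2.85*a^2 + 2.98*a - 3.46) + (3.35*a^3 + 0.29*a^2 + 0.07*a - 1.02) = 5.32*a^3 + 3.14*a^2 + 3.05*a - 4.48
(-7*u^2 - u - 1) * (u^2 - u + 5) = -7*u^4 + 6*u^3 - 35*u^2 - 4*u - 5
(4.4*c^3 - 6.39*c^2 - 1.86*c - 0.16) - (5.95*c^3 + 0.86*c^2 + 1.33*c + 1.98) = -1.55*c^3 - 7.25*c^2 - 3.19*c - 2.14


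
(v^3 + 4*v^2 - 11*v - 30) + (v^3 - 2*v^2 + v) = 2*v^3 + 2*v^2 - 10*v - 30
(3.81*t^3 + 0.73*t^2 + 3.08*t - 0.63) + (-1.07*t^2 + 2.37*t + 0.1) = 3.81*t^3 - 0.34*t^2 + 5.45*t - 0.53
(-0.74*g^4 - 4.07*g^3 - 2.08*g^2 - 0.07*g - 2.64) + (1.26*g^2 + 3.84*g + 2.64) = -0.74*g^4 - 4.07*g^3 - 0.82*g^2 + 3.77*g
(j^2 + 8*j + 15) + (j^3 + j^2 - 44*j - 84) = j^3 + 2*j^2 - 36*j - 69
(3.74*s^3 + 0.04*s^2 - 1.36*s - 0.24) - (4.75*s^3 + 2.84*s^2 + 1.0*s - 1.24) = -1.01*s^3 - 2.8*s^2 - 2.36*s + 1.0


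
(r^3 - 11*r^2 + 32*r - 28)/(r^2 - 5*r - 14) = (r^2 - 4*r + 4)/(r + 2)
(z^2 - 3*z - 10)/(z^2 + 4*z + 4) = (z - 5)/(z + 2)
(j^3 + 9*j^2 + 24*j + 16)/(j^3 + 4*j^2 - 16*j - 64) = (j + 1)/(j - 4)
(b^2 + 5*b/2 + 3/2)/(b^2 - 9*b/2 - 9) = (b + 1)/(b - 6)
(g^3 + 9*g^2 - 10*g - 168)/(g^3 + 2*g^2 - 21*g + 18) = (g^2 + 3*g - 28)/(g^2 - 4*g + 3)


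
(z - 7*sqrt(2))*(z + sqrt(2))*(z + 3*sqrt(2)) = z^3 - 3*sqrt(2)*z^2 - 50*z - 42*sqrt(2)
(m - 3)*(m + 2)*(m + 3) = m^3 + 2*m^2 - 9*m - 18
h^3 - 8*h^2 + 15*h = h*(h - 5)*(h - 3)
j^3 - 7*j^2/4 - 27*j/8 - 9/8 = (j - 3)*(j + 1/2)*(j + 3/4)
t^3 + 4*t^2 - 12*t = t*(t - 2)*(t + 6)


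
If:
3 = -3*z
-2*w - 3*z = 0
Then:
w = 3/2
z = -1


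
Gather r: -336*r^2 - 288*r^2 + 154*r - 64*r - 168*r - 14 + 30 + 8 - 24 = -624*r^2 - 78*r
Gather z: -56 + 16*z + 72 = 16*z + 16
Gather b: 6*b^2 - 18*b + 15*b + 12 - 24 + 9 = 6*b^2 - 3*b - 3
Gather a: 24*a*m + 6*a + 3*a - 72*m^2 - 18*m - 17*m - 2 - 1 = a*(24*m + 9) - 72*m^2 - 35*m - 3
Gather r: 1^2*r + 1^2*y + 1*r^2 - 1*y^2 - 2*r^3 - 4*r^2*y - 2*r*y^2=-2*r^3 + r^2*(1 - 4*y) + r*(1 - 2*y^2) - y^2 + y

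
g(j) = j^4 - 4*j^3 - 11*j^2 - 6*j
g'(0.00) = -6.00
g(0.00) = 0.00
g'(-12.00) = -8382.00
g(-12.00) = 26136.00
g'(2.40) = -72.62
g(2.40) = -99.88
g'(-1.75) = -25.69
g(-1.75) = 7.63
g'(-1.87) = -32.98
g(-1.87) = 11.14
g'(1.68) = -57.86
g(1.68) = -52.13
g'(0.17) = -10.07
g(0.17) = -1.36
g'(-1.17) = -3.09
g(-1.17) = 0.24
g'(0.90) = -32.60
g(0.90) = -16.57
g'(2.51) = -73.57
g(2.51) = -107.92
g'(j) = 4*j^3 - 12*j^2 - 22*j - 6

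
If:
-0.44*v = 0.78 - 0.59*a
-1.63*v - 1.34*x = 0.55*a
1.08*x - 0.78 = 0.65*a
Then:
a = 0.54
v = -1.05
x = 1.05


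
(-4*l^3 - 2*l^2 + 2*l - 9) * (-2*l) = 8*l^4 + 4*l^3 - 4*l^2 + 18*l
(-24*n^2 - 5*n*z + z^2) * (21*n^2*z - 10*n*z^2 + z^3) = -504*n^4*z + 135*n^3*z^2 + 47*n^2*z^3 - 15*n*z^4 + z^5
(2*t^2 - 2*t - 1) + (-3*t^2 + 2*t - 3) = -t^2 - 4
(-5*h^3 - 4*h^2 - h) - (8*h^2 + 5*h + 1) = -5*h^3 - 12*h^2 - 6*h - 1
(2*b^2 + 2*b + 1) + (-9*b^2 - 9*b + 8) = -7*b^2 - 7*b + 9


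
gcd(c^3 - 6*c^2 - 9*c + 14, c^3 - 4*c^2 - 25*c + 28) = c^2 - 8*c + 7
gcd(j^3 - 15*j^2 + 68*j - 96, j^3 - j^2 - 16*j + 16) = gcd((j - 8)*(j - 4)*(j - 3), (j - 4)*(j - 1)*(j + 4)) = j - 4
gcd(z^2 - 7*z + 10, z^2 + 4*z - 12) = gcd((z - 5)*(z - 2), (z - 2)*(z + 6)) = z - 2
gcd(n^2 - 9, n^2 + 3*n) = n + 3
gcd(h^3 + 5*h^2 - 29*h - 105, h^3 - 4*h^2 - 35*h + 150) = h - 5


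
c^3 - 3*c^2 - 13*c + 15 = (c - 5)*(c - 1)*(c + 3)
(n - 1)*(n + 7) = n^2 + 6*n - 7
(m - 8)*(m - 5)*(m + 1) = m^3 - 12*m^2 + 27*m + 40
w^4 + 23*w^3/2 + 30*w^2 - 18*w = w*(w - 1/2)*(w + 6)^2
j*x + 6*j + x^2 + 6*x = (j + x)*(x + 6)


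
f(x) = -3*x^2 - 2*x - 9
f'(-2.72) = 14.32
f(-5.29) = -82.37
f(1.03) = -14.24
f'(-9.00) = 52.00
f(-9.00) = -234.00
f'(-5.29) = 29.74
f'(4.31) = -27.86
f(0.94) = -13.53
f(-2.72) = -25.76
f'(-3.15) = 16.90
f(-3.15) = -32.47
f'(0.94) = -7.64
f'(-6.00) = 34.00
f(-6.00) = -105.00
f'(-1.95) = 9.70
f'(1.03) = -8.18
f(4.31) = -73.35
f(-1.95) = -16.51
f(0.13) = -9.31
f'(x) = -6*x - 2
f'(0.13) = -2.78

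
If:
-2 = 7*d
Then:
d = -2/7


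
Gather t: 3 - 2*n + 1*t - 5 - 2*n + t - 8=-4*n + 2*t - 10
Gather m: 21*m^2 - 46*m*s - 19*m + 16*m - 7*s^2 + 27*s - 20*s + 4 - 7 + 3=21*m^2 + m*(-46*s - 3) - 7*s^2 + 7*s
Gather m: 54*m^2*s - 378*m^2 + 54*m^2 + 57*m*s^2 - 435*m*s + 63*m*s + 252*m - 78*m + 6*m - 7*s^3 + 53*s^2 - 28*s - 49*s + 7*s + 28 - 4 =m^2*(54*s - 324) + m*(57*s^2 - 372*s + 180) - 7*s^3 + 53*s^2 - 70*s + 24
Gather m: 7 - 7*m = 7 - 7*m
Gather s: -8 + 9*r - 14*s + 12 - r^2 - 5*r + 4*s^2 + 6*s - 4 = -r^2 + 4*r + 4*s^2 - 8*s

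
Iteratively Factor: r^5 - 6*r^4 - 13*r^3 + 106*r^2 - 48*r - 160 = (r - 4)*(r^4 - 2*r^3 - 21*r^2 + 22*r + 40) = (r - 4)*(r + 1)*(r^3 - 3*r^2 - 18*r + 40) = (r - 4)*(r - 2)*(r + 1)*(r^2 - r - 20) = (r - 4)*(r - 2)*(r + 1)*(r + 4)*(r - 5)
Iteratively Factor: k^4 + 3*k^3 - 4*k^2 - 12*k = (k - 2)*(k^3 + 5*k^2 + 6*k) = k*(k - 2)*(k^2 + 5*k + 6) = k*(k - 2)*(k + 3)*(k + 2)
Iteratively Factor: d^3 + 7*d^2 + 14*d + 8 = (d + 1)*(d^2 + 6*d + 8) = (d + 1)*(d + 4)*(d + 2)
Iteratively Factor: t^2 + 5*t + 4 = (t + 1)*(t + 4)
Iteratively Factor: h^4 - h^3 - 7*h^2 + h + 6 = (h - 1)*(h^3 - 7*h - 6) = (h - 3)*(h - 1)*(h^2 + 3*h + 2) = (h - 3)*(h - 1)*(h + 1)*(h + 2)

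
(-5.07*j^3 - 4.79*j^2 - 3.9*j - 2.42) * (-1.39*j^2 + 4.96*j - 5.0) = 7.0473*j^5 - 18.4891*j^4 + 7.0126*j^3 + 7.9698*j^2 + 7.4968*j + 12.1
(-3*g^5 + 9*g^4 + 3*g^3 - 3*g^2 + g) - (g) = -3*g^5 + 9*g^4 + 3*g^3 - 3*g^2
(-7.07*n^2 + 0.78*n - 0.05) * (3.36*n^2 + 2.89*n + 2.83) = -23.7552*n^4 - 17.8115*n^3 - 17.9219*n^2 + 2.0629*n - 0.1415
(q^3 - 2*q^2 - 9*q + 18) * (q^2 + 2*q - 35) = q^5 - 48*q^3 + 70*q^2 + 351*q - 630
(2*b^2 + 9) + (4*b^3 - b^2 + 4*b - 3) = 4*b^3 + b^2 + 4*b + 6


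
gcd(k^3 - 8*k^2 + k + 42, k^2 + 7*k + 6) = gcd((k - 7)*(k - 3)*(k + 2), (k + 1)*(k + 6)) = 1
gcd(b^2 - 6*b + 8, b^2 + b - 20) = b - 4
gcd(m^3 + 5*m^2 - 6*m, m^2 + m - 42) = 1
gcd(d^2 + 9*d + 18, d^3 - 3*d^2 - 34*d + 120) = d + 6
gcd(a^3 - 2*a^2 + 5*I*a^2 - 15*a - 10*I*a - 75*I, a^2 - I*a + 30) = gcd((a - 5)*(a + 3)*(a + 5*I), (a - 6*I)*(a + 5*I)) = a + 5*I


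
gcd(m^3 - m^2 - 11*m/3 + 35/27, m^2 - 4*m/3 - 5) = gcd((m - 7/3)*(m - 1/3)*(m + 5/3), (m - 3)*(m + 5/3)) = m + 5/3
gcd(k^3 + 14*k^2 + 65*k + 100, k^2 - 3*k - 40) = k + 5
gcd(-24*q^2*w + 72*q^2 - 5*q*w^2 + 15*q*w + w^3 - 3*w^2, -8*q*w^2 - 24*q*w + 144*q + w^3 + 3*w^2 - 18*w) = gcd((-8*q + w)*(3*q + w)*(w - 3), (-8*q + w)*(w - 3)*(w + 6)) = 8*q*w - 24*q - w^2 + 3*w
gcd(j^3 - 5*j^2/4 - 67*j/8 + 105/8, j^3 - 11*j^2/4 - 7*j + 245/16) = j - 7/4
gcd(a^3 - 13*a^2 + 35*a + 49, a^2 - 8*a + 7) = a - 7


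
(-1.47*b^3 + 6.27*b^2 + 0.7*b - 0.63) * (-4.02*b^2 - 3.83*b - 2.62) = 5.9094*b^5 - 19.5753*b^4 - 22.9767*b^3 - 16.5758*b^2 + 0.5789*b + 1.6506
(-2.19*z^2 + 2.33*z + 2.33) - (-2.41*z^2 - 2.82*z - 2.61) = 0.22*z^2 + 5.15*z + 4.94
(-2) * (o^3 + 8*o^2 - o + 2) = -2*o^3 - 16*o^2 + 2*o - 4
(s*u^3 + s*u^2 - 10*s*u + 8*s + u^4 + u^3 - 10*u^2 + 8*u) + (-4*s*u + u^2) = s*u^3 + s*u^2 - 14*s*u + 8*s + u^4 + u^3 - 9*u^2 + 8*u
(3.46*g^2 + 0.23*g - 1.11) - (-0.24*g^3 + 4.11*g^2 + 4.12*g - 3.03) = 0.24*g^3 - 0.65*g^2 - 3.89*g + 1.92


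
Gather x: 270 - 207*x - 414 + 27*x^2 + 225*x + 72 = 27*x^2 + 18*x - 72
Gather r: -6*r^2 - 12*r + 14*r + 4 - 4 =-6*r^2 + 2*r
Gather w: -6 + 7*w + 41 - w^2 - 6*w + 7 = -w^2 + w + 42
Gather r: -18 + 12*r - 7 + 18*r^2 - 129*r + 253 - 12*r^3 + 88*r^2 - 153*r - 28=-12*r^3 + 106*r^2 - 270*r + 200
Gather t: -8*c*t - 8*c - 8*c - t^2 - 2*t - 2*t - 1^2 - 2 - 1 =-16*c - t^2 + t*(-8*c - 4) - 4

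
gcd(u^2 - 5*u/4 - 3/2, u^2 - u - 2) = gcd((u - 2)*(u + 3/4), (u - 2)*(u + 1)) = u - 2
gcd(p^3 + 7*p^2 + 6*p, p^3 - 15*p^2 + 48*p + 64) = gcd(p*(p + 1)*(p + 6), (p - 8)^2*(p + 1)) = p + 1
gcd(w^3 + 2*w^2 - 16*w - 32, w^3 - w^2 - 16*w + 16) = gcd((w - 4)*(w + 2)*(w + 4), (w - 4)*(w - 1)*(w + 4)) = w^2 - 16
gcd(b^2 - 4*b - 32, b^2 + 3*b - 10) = 1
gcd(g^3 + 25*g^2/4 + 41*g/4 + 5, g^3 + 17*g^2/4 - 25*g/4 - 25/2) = g + 5/4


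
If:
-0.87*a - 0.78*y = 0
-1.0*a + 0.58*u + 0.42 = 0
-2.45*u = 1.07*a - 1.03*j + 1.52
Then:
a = -0.896551724137931*y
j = -4.60822183484756*y - 0.246735855373284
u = -1.54577883472057*y - 0.724137931034483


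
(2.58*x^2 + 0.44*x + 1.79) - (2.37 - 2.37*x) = 2.58*x^2 + 2.81*x - 0.58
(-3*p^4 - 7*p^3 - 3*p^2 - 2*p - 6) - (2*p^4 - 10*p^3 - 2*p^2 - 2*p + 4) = -5*p^4 + 3*p^3 - p^2 - 10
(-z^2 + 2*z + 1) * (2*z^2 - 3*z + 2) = -2*z^4 + 7*z^3 - 6*z^2 + z + 2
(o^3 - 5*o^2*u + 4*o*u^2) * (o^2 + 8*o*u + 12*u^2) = o^5 + 3*o^4*u - 24*o^3*u^2 - 28*o^2*u^3 + 48*o*u^4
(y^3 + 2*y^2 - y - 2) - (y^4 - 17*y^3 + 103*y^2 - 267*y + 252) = -y^4 + 18*y^3 - 101*y^2 + 266*y - 254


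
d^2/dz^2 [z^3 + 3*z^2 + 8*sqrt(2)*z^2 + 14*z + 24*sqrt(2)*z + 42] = 6*z + 6 + 16*sqrt(2)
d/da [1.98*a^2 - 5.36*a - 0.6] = 3.96*a - 5.36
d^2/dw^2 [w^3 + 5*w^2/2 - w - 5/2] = 6*w + 5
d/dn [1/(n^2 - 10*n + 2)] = 2*(5 - n)/(n^2 - 10*n + 2)^2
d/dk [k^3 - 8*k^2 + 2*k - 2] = 3*k^2 - 16*k + 2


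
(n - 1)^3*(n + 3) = n^4 - 6*n^2 + 8*n - 3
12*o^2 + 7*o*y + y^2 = (3*o + y)*(4*o + y)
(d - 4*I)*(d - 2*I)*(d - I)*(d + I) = d^4 - 6*I*d^3 - 7*d^2 - 6*I*d - 8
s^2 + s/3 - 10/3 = (s - 5/3)*(s + 2)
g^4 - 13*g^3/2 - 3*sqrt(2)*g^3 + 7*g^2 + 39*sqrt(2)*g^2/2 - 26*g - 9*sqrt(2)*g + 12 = (g - 6)*(g - 1/2)*(g - 2*sqrt(2))*(g - sqrt(2))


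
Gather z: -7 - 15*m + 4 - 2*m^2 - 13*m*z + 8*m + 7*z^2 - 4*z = -2*m^2 - 7*m + 7*z^2 + z*(-13*m - 4) - 3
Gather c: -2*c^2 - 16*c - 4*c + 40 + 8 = -2*c^2 - 20*c + 48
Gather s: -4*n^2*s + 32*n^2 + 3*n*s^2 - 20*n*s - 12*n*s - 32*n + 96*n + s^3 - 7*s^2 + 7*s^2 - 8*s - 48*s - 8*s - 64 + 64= 32*n^2 + 3*n*s^2 + 64*n + s^3 + s*(-4*n^2 - 32*n - 64)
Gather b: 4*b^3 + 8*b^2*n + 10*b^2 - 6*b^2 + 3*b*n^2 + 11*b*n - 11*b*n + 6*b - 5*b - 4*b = 4*b^3 + b^2*(8*n + 4) + b*(3*n^2 - 3)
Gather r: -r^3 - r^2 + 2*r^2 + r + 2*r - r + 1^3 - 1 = -r^3 + r^2 + 2*r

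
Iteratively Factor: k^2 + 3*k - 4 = (k - 1)*(k + 4)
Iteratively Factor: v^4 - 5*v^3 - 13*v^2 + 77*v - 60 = (v - 5)*(v^3 - 13*v + 12) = (v - 5)*(v + 4)*(v^2 - 4*v + 3) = (v - 5)*(v - 1)*(v + 4)*(v - 3)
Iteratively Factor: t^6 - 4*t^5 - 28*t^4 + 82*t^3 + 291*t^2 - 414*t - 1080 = (t - 4)*(t^5 - 28*t^3 - 30*t^2 + 171*t + 270) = (t - 5)*(t - 4)*(t^4 + 5*t^3 - 3*t^2 - 45*t - 54) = (t - 5)*(t - 4)*(t - 3)*(t^3 + 8*t^2 + 21*t + 18) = (t - 5)*(t - 4)*(t - 3)*(t + 3)*(t^2 + 5*t + 6) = (t - 5)*(t - 4)*(t - 3)*(t + 3)^2*(t + 2)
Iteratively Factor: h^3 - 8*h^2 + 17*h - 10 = (h - 2)*(h^2 - 6*h + 5) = (h - 2)*(h - 1)*(h - 5)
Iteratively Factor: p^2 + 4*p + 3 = (p + 3)*(p + 1)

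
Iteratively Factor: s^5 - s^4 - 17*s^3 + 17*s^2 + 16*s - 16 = (s - 1)*(s^4 - 17*s^2 + 16) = (s - 1)*(s + 4)*(s^3 - 4*s^2 - s + 4) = (s - 1)^2*(s + 4)*(s^2 - 3*s - 4) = (s - 1)^2*(s + 1)*(s + 4)*(s - 4)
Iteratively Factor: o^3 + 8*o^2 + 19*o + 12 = (o + 3)*(o^2 + 5*o + 4) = (o + 3)*(o + 4)*(o + 1)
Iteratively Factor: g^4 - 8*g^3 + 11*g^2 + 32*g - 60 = (g + 2)*(g^3 - 10*g^2 + 31*g - 30) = (g - 2)*(g + 2)*(g^2 - 8*g + 15) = (g - 3)*(g - 2)*(g + 2)*(g - 5)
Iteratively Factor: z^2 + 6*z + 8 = (z + 2)*(z + 4)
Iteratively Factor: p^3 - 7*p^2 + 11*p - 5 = (p - 5)*(p^2 - 2*p + 1) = (p - 5)*(p - 1)*(p - 1)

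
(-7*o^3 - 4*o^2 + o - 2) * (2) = -14*o^3 - 8*o^2 + 2*o - 4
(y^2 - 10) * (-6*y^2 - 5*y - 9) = -6*y^4 - 5*y^3 + 51*y^2 + 50*y + 90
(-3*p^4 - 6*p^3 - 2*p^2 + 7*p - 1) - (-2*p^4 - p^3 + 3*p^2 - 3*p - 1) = -p^4 - 5*p^3 - 5*p^2 + 10*p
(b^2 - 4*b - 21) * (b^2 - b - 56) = b^4 - 5*b^3 - 73*b^2 + 245*b + 1176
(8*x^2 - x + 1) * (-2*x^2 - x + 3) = -16*x^4 - 6*x^3 + 23*x^2 - 4*x + 3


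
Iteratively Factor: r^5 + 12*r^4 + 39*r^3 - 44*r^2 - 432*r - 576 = (r - 3)*(r^4 + 15*r^3 + 84*r^2 + 208*r + 192) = (r - 3)*(r + 4)*(r^3 + 11*r^2 + 40*r + 48) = (r - 3)*(r + 4)^2*(r^2 + 7*r + 12) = (r - 3)*(r + 3)*(r + 4)^2*(r + 4)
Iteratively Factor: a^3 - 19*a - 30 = (a + 2)*(a^2 - 2*a - 15) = (a + 2)*(a + 3)*(a - 5)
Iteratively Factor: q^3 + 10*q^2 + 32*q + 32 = (q + 4)*(q^2 + 6*q + 8) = (q + 2)*(q + 4)*(q + 4)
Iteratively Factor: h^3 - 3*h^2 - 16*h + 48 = (h + 4)*(h^2 - 7*h + 12) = (h - 3)*(h + 4)*(h - 4)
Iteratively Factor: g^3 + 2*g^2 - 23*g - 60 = (g + 4)*(g^2 - 2*g - 15) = (g + 3)*(g + 4)*(g - 5)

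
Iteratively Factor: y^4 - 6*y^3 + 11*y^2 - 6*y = (y - 3)*(y^3 - 3*y^2 + 2*y) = y*(y - 3)*(y^2 - 3*y + 2) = y*(y - 3)*(y - 2)*(y - 1)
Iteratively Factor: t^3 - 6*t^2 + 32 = (t + 2)*(t^2 - 8*t + 16) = (t - 4)*(t + 2)*(t - 4)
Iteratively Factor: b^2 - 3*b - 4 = (b - 4)*(b + 1)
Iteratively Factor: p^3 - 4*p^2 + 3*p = (p)*(p^2 - 4*p + 3) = p*(p - 3)*(p - 1)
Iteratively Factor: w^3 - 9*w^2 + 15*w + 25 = (w - 5)*(w^2 - 4*w - 5) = (w - 5)*(w + 1)*(w - 5)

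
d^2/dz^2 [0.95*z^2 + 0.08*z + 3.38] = 1.90000000000000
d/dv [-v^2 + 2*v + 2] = 2 - 2*v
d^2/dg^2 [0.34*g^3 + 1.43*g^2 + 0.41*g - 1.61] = 2.04*g + 2.86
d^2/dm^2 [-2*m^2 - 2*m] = -4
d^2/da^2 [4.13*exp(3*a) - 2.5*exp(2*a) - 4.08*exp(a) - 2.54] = (37.17*exp(2*a) - 10.0*exp(a) - 4.08)*exp(a)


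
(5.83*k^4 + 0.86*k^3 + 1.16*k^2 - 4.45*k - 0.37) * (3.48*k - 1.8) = 20.2884*k^5 - 7.5012*k^4 + 2.4888*k^3 - 17.574*k^2 + 6.7224*k + 0.666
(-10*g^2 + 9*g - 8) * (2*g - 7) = -20*g^3 + 88*g^2 - 79*g + 56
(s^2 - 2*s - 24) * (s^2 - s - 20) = s^4 - 3*s^3 - 42*s^2 + 64*s + 480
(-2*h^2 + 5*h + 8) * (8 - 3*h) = 6*h^3 - 31*h^2 + 16*h + 64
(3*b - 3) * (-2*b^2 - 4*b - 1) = -6*b^3 - 6*b^2 + 9*b + 3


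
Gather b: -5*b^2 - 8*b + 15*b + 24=-5*b^2 + 7*b + 24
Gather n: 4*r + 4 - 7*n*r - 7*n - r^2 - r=n*(-7*r - 7) - r^2 + 3*r + 4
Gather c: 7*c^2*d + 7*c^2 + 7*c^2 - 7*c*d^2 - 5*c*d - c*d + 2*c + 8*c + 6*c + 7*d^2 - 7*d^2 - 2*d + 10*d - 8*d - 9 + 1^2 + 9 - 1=c^2*(7*d + 14) + c*(-7*d^2 - 6*d + 16)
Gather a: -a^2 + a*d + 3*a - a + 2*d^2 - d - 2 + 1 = -a^2 + a*(d + 2) + 2*d^2 - d - 1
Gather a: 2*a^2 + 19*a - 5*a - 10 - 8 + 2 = 2*a^2 + 14*a - 16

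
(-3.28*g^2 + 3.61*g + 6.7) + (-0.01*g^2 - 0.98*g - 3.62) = -3.29*g^2 + 2.63*g + 3.08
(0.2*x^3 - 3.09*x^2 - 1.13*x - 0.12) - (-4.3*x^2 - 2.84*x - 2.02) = 0.2*x^3 + 1.21*x^2 + 1.71*x + 1.9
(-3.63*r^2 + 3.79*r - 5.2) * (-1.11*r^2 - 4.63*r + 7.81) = 4.0293*r^4 + 12.6*r^3 - 40.126*r^2 + 53.6759*r - 40.612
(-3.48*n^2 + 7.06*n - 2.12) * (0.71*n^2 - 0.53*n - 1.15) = -2.4708*n^4 + 6.857*n^3 - 1.245*n^2 - 6.9954*n + 2.438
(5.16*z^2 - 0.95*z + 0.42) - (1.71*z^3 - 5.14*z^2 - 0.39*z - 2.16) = -1.71*z^3 + 10.3*z^2 - 0.56*z + 2.58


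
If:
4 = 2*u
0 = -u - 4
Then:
No Solution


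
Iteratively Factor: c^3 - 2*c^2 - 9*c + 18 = (c - 2)*(c^2 - 9) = (c - 2)*(c + 3)*(c - 3)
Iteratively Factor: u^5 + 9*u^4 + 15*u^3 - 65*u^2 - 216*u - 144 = (u + 3)*(u^4 + 6*u^3 - 3*u^2 - 56*u - 48) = (u - 3)*(u + 3)*(u^3 + 9*u^2 + 24*u + 16) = (u - 3)*(u + 1)*(u + 3)*(u^2 + 8*u + 16) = (u - 3)*(u + 1)*(u + 3)*(u + 4)*(u + 4)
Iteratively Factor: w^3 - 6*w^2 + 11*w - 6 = (w - 1)*(w^2 - 5*w + 6) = (w - 3)*(w - 1)*(w - 2)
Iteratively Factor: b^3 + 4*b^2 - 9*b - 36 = (b - 3)*(b^2 + 7*b + 12) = (b - 3)*(b + 4)*(b + 3)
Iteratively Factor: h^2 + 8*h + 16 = (h + 4)*(h + 4)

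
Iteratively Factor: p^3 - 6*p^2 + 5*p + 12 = (p - 3)*(p^2 - 3*p - 4) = (p - 4)*(p - 3)*(p + 1)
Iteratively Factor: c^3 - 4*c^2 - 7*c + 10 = (c - 5)*(c^2 + c - 2) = (c - 5)*(c + 2)*(c - 1)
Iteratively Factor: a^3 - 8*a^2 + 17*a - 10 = (a - 2)*(a^2 - 6*a + 5) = (a - 2)*(a - 1)*(a - 5)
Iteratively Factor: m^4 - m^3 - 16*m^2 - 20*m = (m - 5)*(m^3 + 4*m^2 + 4*m) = m*(m - 5)*(m^2 + 4*m + 4) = m*(m - 5)*(m + 2)*(m + 2)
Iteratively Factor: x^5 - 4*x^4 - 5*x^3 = (x)*(x^4 - 4*x^3 - 5*x^2) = x^2*(x^3 - 4*x^2 - 5*x) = x^2*(x + 1)*(x^2 - 5*x) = x^3*(x + 1)*(x - 5)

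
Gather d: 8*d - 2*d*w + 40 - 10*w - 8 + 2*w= d*(8 - 2*w) - 8*w + 32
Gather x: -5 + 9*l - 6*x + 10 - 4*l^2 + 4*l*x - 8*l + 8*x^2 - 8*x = -4*l^2 + l + 8*x^2 + x*(4*l - 14) + 5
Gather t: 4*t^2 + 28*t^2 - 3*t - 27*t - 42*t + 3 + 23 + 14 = 32*t^2 - 72*t + 40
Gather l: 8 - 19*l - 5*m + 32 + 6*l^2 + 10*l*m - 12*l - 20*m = 6*l^2 + l*(10*m - 31) - 25*m + 40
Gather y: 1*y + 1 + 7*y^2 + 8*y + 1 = 7*y^2 + 9*y + 2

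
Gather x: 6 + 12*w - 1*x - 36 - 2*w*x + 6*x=12*w + x*(5 - 2*w) - 30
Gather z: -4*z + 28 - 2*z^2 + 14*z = -2*z^2 + 10*z + 28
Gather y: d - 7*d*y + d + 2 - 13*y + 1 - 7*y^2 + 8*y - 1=2*d - 7*y^2 + y*(-7*d - 5) + 2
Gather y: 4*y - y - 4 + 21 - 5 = 3*y + 12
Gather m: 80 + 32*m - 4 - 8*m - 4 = 24*m + 72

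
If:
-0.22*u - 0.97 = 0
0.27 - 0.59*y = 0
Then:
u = -4.41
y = 0.46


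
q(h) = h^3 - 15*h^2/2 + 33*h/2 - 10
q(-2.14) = -89.46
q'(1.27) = 2.29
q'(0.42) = 10.73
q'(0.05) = 15.76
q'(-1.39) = 43.15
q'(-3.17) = 94.20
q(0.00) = -10.00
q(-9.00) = -1495.00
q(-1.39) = -50.11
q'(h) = 3*h^2 - 15*h + 33/2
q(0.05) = -9.19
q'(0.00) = 16.50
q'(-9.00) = 394.50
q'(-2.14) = 62.34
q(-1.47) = -53.64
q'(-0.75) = 29.44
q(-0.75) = -27.02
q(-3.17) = -169.53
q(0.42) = -4.32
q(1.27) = 0.91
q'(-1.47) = 45.03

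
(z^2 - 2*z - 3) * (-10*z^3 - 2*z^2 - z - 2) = -10*z^5 + 18*z^4 + 33*z^3 + 6*z^2 + 7*z + 6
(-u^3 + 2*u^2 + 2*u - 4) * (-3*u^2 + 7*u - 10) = 3*u^5 - 13*u^4 + 18*u^3 + 6*u^2 - 48*u + 40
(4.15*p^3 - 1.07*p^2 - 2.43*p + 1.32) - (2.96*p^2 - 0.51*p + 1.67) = 4.15*p^3 - 4.03*p^2 - 1.92*p - 0.35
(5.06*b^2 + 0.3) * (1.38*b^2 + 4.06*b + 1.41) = 6.9828*b^4 + 20.5436*b^3 + 7.5486*b^2 + 1.218*b + 0.423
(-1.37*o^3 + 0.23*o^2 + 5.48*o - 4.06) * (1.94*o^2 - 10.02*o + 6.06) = -2.6578*o^5 + 14.1736*o^4 + 0.0243999999999986*o^3 - 61.3922*o^2 + 73.89*o - 24.6036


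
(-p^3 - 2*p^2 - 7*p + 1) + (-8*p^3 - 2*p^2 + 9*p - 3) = -9*p^3 - 4*p^2 + 2*p - 2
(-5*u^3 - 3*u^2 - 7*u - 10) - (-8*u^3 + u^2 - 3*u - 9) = 3*u^3 - 4*u^2 - 4*u - 1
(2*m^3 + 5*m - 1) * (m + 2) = 2*m^4 + 4*m^3 + 5*m^2 + 9*m - 2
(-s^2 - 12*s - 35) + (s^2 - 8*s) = -20*s - 35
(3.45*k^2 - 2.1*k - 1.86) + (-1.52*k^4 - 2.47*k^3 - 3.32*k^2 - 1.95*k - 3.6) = -1.52*k^4 - 2.47*k^3 + 0.13*k^2 - 4.05*k - 5.46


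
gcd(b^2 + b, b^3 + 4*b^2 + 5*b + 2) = b + 1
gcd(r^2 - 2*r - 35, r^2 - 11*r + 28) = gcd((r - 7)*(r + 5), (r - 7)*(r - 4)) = r - 7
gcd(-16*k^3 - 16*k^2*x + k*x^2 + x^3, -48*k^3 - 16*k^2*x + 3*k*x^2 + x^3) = -16*k^2 + x^2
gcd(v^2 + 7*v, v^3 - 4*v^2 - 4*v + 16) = 1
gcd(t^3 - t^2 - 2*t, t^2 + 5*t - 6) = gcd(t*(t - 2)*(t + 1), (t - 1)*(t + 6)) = 1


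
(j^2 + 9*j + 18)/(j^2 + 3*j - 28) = (j^2 + 9*j + 18)/(j^2 + 3*j - 28)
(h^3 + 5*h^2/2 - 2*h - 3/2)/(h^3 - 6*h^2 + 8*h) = (2*h^3 + 5*h^2 - 4*h - 3)/(2*h*(h^2 - 6*h + 8))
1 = 1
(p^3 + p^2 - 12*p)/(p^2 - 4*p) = (p^2 + p - 12)/(p - 4)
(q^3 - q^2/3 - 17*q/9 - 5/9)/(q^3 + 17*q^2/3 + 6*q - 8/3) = (9*q^3 - 3*q^2 - 17*q - 5)/(3*(3*q^3 + 17*q^2 + 18*q - 8))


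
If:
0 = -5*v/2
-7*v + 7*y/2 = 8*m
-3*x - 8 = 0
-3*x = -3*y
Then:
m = -7/6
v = 0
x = -8/3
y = -8/3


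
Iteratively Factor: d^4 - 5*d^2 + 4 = (d - 1)*(d^3 + d^2 - 4*d - 4) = (d - 2)*(d - 1)*(d^2 + 3*d + 2) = (d - 2)*(d - 1)*(d + 2)*(d + 1)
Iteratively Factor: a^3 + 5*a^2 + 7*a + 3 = (a + 1)*(a^2 + 4*a + 3) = (a + 1)^2*(a + 3)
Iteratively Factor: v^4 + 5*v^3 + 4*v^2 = (v)*(v^3 + 5*v^2 + 4*v) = v*(v + 1)*(v^2 + 4*v) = v*(v + 1)*(v + 4)*(v)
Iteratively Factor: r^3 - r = (r)*(r^2 - 1) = r*(r + 1)*(r - 1)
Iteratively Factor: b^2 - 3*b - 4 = (b + 1)*(b - 4)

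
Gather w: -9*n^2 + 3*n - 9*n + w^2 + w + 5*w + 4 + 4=-9*n^2 - 6*n + w^2 + 6*w + 8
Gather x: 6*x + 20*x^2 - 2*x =20*x^2 + 4*x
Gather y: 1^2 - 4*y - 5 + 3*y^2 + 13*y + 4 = 3*y^2 + 9*y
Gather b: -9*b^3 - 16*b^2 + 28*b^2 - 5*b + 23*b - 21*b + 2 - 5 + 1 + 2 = -9*b^3 + 12*b^2 - 3*b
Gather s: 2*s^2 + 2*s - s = 2*s^2 + s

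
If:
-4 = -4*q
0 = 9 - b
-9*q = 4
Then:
No Solution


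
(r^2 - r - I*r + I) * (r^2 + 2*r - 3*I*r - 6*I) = r^4 + r^3 - 4*I*r^3 - 5*r^2 - 4*I*r^2 - 3*r + 8*I*r + 6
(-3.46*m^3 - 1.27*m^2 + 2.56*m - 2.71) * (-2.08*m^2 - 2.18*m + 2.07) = 7.1968*m^5 + 10.1844*m^4 - 9.7184*m^3 - 2.5729*m^2 + 11.207*m - 5.6097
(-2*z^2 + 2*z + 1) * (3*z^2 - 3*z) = -6*z^4 + 12*z^3 - 3*z^2 - 3*z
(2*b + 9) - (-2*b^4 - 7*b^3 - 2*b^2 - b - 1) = 2*b^4 + 7*b^3 + 2*b^2 + 3*b + 10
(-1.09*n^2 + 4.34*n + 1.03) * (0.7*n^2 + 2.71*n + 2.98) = -0.763*n^4 + 0.0840999999999998*n^3 + 9.2342*n^2 + 15.7245*n + 3.0694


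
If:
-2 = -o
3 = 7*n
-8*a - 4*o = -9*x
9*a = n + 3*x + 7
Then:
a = 212/133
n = 3/7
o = 2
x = 920/399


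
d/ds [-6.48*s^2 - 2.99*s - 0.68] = -12.96*s - 2.99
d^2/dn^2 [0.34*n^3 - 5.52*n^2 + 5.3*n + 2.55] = 2.04*n - 11.04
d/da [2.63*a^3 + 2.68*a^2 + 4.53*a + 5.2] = 7.89*a^2 + 5.36*a + 4.53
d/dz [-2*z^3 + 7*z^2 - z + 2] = -6*z^2 + 14*z - 1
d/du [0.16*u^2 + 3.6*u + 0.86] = 0.32*u + 3.6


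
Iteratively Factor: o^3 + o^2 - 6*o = (o - 2)*(o^2 + 3*o) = o*(o - 2)*(o + 3)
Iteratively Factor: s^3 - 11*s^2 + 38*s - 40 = (s - 5)*(s^2 - 6*s + 8) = (s - 5)*(s - 2)*(s - 4)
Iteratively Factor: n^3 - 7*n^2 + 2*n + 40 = (n + 2)*(n^2 - 9*n + 20) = (n - 4)*(n + 2)*(n - 5)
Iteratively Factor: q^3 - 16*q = (q + 4)*(q^2 - 4*q) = (q - 4)*(q + 4)*(q)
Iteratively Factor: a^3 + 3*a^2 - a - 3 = (a + 1)*(a^2 + 2*a - 3) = (a - 1)*(a + 1)*(a + 3)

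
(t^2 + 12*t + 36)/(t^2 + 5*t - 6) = (t + 6)/(t - 1)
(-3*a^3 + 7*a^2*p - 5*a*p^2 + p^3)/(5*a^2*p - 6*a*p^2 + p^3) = (3*a^2 - 4*a*p + p^2)/(p*(-5*a + p))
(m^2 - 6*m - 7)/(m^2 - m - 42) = (m + 1)/(m + 6)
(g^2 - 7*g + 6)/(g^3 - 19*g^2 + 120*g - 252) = (g - 1)/(g^2 - 13*g + 42)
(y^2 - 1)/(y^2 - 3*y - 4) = (y - 1)/(y - 4)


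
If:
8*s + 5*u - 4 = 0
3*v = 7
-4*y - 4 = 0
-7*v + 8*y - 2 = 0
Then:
No Solution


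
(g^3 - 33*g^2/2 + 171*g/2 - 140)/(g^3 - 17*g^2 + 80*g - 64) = (2*g^2 - 17*g + 35)/(2*(g^2 - 9*g + 8))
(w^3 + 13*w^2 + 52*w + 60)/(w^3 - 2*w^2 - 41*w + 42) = (w^2 + 7*w + 10)/(w^2 - 8*w + 7)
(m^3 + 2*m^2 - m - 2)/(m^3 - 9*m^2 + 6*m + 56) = (m^2 - 1)/(m^2 - 11*m + 28)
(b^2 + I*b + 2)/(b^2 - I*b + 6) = (b - I)/(b - 3*I)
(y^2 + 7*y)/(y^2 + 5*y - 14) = y/(y - 2)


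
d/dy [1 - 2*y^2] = -4*y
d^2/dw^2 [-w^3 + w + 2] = -6*w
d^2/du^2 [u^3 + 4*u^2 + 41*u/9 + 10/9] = 6*u + 8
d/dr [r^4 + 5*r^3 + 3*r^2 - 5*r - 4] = 4*r^3 + 15*r^2 + 6*r - 5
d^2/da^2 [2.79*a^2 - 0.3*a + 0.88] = 5.58000000000000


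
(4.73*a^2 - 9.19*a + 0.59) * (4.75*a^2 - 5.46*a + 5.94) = 22.4675*a^4 - 69.4783*a^3 + 81.0761*a^2 - 57.81*a + 3.5046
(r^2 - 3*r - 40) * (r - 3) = r^3 - 6*r^2 - 31*r + 120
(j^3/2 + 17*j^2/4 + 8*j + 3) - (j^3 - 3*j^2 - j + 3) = -j^3/2 + 29*j^2/4 + 9*j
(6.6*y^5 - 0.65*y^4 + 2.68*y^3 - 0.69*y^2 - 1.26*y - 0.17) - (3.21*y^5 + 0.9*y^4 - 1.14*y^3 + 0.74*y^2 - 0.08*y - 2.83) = 3.39*y^5 - 1.55*y^4 + 3.82*y^3 - 1.43*y^2 - 1.18*y + 2.66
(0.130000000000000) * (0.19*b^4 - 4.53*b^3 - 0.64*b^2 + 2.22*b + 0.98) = 0.0247*b^4 - 0.5889*b^3 - 0.0832*b^2 + 0.2886*b + 0.1274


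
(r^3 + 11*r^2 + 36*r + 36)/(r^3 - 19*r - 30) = (r + 6)/(r - 5)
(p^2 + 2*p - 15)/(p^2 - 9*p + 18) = (p + 5)/(p - 6)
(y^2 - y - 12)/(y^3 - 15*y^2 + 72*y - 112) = (y + 3)/(y^2 - 11*y + 28)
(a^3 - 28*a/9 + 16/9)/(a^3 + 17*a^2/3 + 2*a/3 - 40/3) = (a - 2/3)/(a + 5)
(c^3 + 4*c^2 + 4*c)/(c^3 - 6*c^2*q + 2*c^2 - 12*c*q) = (-c - 2)/(-c + 6*q)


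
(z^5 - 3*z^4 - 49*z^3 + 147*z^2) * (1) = z^5 - 3*z^4 - 49*z^3 + 147*z^2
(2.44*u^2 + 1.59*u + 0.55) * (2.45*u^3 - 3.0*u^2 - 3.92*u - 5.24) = 5.978*u^5 - 3.4245*u^4 - 12.9873*u^3 - 20.6684*u^2 - 10.4876*u - 2.882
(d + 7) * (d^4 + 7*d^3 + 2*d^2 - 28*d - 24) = d^5 + 14*d^4 + 51*d^3 - 14*d^2 - 220*d - 168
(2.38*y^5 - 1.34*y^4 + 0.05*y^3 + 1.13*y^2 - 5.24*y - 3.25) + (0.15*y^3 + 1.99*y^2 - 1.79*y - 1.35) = 2.38*y^5 - 1.34*y^4 + 0.2*y^3 + 3.12*y^2 - 7.03*y - 4.6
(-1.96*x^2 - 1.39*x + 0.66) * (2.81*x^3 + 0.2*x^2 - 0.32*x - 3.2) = -5.5076*x^5 - 4.2979*x^4 + 2.2038*x^3 + 6.8488*x^2 + 4.2368*x - 2.112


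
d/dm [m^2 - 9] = 2*m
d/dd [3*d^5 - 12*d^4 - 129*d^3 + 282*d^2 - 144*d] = 15*d^4 - 48*d^3 - 387*d^2 + 564*d - 144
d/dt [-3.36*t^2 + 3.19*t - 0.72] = 3.19 - 6.72*t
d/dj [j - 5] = 1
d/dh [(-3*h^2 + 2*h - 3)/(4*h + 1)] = 2*(-6*h^2 - 3*h + 7)/(16*h^2 + 8*h + 1)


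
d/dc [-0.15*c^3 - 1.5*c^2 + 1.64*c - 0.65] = -0.45*c^2 - 3.0*c + 1.64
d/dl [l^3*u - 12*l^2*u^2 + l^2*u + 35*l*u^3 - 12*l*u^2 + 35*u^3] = u*(3*l^2 - 24*l*u + 2*l + 35*u^2 - 12*u)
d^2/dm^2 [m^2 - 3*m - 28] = 2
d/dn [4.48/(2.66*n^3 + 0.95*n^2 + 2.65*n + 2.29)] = (-35.7504*n^2 - 8.512*n - 11.872)/(2.66*n^3 + 0.95*n^2 + 2.65*n + 2.29)^2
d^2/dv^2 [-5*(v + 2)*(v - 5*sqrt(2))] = -10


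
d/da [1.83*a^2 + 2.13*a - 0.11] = 3.66*a + 2.13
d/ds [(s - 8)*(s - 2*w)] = 2*s - 2*w - 8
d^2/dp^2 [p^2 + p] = 2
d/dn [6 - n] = -1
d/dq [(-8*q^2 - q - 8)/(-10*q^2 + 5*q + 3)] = (-50*q^2 - 208*q + 37)/(100*q^4 - 100*q^3 - 35*q^2 + 30*q + 9)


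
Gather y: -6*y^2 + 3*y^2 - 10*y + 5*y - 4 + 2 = -3*y^2 - 5*y - 2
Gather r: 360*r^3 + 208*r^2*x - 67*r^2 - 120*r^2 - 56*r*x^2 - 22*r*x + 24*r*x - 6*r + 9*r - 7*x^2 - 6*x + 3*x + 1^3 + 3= 360*r^3 + r^2*(208*x - 187) + r*(-56*x^2 + 2*x + 3) - 7*x^2 - 3*x + 4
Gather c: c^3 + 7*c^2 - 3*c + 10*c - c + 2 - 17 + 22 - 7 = c^3 + 7*c^2 + 6*c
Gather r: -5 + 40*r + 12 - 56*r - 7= -16*r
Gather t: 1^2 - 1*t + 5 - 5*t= 6 - 6*t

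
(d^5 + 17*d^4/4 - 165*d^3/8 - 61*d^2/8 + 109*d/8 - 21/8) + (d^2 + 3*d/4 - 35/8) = d^5 + 17*d^4/4 - 165*d^3/8 - 53*d^2/8 + 115*d/8 - 7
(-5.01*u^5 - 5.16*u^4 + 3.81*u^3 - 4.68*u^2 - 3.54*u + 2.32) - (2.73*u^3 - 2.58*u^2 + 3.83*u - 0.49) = -5.01*u^5 - 5.16*u^4 + 1.08*u^3 - 2.1*u^2 - 7.37*u + 2.81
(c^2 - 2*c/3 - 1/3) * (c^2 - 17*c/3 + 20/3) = c^4 - 19*c^3/3 + 91*c^2/9 - 23*c/9 - 20/9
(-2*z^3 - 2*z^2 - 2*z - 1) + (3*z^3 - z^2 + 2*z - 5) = z^3 - 3*z^2 - 6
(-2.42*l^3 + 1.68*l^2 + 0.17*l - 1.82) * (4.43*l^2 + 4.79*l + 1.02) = -10.7206*l^5 - 4.1494*l^4 + 6.3319*l^3 - 5.5347*l^2 - 8.5444*l - 1.8564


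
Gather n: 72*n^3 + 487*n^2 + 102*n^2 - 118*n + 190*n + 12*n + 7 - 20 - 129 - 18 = 72*n^3 + 589*n^2 + 84*n - 160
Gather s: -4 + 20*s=20*s - 4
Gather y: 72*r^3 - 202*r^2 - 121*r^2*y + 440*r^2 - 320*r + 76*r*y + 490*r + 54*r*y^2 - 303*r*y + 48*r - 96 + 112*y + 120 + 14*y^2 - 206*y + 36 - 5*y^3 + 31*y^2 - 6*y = 72*r^3 + 238*r^2 + 218*r - 5*y^3 + y^2*(54*r + 45) + y*(-121*r^2 - 227*r - 100) + 60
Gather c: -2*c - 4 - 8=-2*c - 12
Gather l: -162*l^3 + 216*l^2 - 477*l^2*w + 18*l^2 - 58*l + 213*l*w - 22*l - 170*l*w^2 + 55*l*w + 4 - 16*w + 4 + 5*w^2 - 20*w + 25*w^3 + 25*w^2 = -162*l^3 + l^2*(234 - 477*w) + l*(-170*w^2 + 268*w - 80) + 25*w^3 + 30*w^2 - 36*w + 8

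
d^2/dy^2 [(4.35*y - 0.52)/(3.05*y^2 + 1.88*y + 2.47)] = ((4.35*y - 0.52)*(6.1*y + 1.88)*(12.2*y + 3.76) - (79.605*y + 13.184)*(3.05*y^2 + 1.88*y + 2.47))/(3.05*y^2 + 1.88*y + 2.47)^3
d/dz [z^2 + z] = 2*z + 1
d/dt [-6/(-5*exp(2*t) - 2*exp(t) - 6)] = (-60*exp(t) - 12)*exp(t)/(5*exp(2*t) + 2*exp(t) + 6)^2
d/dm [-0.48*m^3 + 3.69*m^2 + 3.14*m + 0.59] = -1.44*m^2 + 7.38*m + 3.14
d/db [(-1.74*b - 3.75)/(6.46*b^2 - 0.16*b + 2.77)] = (11.2404*b^2 + 48.45*b - 5.4198)/(41.7316*b^4 - 2.0672*b^3 + 35.814*b^2 - 0.8864*b + 7.6729)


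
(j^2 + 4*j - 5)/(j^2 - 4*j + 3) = (j + 5)/(j - 3)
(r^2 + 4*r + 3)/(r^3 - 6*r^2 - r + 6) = (r + 3)/(r^2 - 7*r + 6)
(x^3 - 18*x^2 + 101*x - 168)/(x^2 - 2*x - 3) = (x^2 - 15*x + 56)/(x + 1)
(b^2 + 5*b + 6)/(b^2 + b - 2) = (b + 3)/(b - 1)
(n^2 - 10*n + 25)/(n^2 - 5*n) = (n - 5)/n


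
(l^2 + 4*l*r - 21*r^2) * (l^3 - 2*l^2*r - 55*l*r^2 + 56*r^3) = l^5 + 2*l^4*r - 84*l^3*r^2 - 122*l^2*r^3 + 1379*l*r^4 - 1176*r^5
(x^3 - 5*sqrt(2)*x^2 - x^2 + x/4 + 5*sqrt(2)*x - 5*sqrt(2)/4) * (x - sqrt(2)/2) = x^4 - 11*sqrt(2)*x^3/2 - x^3 + 21*x^2/4 + 11*sqrt(2)*x^2/2 - 5*x - 11*sqrt(2)*x/8 + 5/4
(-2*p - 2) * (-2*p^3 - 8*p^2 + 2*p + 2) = 4*p^4 + 20*p^3 + 12*p^2 - 8*p - 4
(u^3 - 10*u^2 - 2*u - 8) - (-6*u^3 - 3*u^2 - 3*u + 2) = 7*u^3 - 7*u^2 + u - 10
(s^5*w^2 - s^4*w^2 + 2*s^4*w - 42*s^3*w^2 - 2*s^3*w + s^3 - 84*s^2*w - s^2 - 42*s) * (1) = s^5*w^2 - s^4*w^2 + 2*s^4*w - 42*s^3*w^2 - 2*s^3*w + s^3 - 84*s^2*w - s^2 - 42*s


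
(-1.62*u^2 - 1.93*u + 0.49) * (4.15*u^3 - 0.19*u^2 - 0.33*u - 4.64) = -6.723*u^5 - 7.7017*u^4 + 2.9348*u^3 + 8.0606*u^2 + 8.7935*u - 2.2736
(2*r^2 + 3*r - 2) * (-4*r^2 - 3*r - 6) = -8*r^4 - 18*r^3 - 13*r^2 - 12*r + 12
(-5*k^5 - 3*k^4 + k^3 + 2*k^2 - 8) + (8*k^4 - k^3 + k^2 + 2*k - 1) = -5*k^5 + 5*k^4 + 3*k^2 + 2*k - 9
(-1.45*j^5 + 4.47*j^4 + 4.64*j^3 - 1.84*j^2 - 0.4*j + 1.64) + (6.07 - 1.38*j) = -1.45*j^5 + 4.47*j^4 + 4.64*j^3 - 1.84*j^2 - 1.78*j + 7.71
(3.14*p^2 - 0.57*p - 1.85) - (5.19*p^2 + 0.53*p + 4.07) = -2.05*p^2 - 1.1*p - 5.92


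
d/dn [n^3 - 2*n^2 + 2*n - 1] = 3*n^2 - 4*n + 2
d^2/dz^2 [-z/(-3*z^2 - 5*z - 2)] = 2*(z*(6*z + 5)^2 - (9*z + 5)*(3*z^2 + 5*z + 2))/(3*z^2 + 5*z + 2)^3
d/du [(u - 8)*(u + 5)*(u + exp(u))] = u^2*exp(u) + 3*u^2 - u*exp(u) - 6*u - 43*exp(u) - 40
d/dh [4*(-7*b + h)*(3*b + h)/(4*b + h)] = 4*(5*b^2 + 8*b*h + h^2)/(16*b^2 + 8*b*h + h^2)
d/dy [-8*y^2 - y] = -16*y - 1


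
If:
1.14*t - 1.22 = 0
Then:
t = 1.07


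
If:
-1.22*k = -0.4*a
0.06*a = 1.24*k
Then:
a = 0.00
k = 0.00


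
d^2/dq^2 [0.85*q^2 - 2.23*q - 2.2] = 1.70000000000000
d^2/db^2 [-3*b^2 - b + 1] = -6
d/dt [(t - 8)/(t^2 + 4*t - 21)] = (t^2 + 4*t - 2*(t - 8)*(t + 2) - 21)/(t^2 + 4*t - 21)^2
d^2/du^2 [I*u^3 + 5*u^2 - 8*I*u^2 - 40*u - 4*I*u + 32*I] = 6*I*u + 10 - 16*I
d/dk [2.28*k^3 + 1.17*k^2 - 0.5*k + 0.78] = 6.84*k^2 + 2.34*k - 0.5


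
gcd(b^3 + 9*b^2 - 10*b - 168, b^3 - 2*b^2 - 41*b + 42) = b + 6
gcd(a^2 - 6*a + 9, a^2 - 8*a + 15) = a - 3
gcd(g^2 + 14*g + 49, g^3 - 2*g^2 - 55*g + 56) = g + 7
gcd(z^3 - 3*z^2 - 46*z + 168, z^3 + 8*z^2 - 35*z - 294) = z^2 + z - 42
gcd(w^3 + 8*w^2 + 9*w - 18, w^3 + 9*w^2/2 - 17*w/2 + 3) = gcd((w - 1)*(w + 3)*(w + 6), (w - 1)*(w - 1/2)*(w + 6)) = w^2 + 5*w - 6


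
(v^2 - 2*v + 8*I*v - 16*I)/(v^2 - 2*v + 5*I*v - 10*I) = (v + 8*I)/(v + 5*I)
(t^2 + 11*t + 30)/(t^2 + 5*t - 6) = (t + 5)/(t - 1)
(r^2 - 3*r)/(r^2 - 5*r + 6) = r/(r - 2)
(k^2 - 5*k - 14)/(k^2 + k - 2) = (k - 7)/(k - 1)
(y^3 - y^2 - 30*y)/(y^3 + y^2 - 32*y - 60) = y/(y + 2)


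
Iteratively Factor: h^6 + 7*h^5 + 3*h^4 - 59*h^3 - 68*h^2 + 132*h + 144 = (h + 1)*(h^5 + 6*h^4 - 3*h^3 - 56*h^2 - 12*h + 144) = (h + 1)*(h + 3)*(h^4 + 3*h^3 - 12*h^2 - 20*h + 48) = (h - 2)*(h + 1)*(h + 3)*(h^3 + 5*h^2 - 2*h - 24) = (h - 2)*(h + 1)*(h + 3)^2*(h^2 + 2*h - 8) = (h - 2)*(h + 1)*(h + 3)^2*(h + 4)*(h - 2)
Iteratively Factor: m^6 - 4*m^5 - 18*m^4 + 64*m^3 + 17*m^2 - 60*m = (m - 3)*(m^5 - m^4 - 21*m^3 + m^2 + 20*m) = (m - 5)*(m - 3)*(m^4 + 4*m^3 - m^2 - 4*m) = (m - 5)*(m - 3)*(m - 1)*(m^3 + 5*m^2 + 4*m) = m*(m - 5)*(m - 3)*(m - 1)*(m^2 + 5*m + 4) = m*(m - 5)*(m - 3)*(m - 1)*(m + 4)*(m + 1)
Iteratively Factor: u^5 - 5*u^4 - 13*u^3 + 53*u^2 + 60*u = (u + 3)*(u^4 - 8*u^3 + 11*u^2 + 20*u) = (u - 5)*(u + 3)*(u^3 - 3*u^2 - 4*u) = u*(u - 5)*(u + 3)*(u^2 - 3*u - 4) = u*(u - 5)*(u - 4)*(u + 3)*(u + 1)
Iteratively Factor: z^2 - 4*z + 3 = (z - 3)*(z - 1)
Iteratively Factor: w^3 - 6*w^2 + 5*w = (w - 5)*(w^2 - w) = w*(w - 5)*(w - 1)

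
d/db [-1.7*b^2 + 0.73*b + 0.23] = 0.73 - 3.4*b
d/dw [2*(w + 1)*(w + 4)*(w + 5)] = 6*w^2 + 40*w + 58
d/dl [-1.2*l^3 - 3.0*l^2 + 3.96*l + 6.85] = -3.6*l^2 - 6.0*l + 3.96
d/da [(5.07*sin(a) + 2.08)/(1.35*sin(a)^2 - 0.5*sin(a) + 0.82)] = (-6.8445*sin(a)^2 - 5.616*sin(a) + 5.1974)*cos(a)/(1.8225*sin(a)^4 - 1.35*sin(a)^3 + 2.464*sin(a)^2 - 0.82*sin(a) + 0.6724)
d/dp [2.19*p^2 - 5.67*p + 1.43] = 4.38*p - 5.67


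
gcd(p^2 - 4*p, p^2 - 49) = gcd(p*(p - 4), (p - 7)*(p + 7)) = 1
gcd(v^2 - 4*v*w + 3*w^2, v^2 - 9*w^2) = v - 3*w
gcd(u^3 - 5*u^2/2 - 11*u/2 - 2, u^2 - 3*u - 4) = u^2 - 3*u - 4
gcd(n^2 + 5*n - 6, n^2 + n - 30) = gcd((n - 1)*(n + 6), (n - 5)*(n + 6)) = n + 6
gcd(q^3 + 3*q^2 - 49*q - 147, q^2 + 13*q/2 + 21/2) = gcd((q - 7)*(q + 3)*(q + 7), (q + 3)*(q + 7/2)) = q + 3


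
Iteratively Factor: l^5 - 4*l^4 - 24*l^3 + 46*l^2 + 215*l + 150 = (l - 5)*(l^4 + l^3 - 19*l^2 - 49*l - 30) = (l - 5)*(l + 2)*(l^3 - l^2 - 17*l - 15) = (l - 5)^2*(l + 2)*(l^2 + 4*l + 3) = (l - 5)^2*(l + 1)*(l + 2)*(l + 3)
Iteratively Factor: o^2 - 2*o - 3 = (o + 1)*(o - 3)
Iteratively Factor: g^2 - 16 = (g + 4)*(g - 4)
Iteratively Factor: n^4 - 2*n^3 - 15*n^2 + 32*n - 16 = (n - 4)*(n^3 + 2*n^2 - 7*n + 4) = (n - 4)*(n - 1)*(n^2 + 3*n - 4) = (n - 4)*(n - 1)^2*(n + 4)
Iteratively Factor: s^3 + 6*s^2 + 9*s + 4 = (s + 4)*(s^2 + 2*s + 1) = (s + 1)*(s + 4)*(s + 1)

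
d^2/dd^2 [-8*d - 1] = 0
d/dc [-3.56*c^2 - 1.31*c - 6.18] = -7.12*c - 1.31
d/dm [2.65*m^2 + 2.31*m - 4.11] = 5.3*m + 2.31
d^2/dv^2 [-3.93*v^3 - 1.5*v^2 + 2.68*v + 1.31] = -23.58*v - 3.0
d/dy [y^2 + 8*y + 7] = 2*y + 8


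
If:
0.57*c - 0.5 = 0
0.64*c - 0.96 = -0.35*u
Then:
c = 0.88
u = 1.14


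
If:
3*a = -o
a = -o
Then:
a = 0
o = 0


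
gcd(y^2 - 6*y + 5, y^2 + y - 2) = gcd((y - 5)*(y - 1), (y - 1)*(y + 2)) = y - 1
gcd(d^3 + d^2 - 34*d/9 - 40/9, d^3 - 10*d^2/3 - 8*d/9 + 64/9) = d^2 - 2*d/3 - 8/3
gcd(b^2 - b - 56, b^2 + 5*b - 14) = b + 7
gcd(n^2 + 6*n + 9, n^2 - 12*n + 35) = 1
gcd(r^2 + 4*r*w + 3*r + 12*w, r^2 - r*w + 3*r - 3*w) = r + 3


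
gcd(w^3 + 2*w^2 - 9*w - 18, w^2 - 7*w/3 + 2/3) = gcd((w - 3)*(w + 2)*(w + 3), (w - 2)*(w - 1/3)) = 1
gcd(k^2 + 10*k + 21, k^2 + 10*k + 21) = k^2 + 10*k + 21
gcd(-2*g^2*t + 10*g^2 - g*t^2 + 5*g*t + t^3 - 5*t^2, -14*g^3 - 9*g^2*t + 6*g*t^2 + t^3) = -2*g^2 - g*t + t^2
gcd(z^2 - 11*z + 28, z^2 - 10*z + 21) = z - 7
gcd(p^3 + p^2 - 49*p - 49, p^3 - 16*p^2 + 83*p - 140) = p - 7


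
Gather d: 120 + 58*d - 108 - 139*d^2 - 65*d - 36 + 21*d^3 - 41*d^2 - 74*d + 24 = 21*d^3 - 180*d^2 - 81*d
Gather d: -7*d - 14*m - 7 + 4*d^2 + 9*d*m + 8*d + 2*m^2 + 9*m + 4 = 4*d^2 + d*(9*m + 1) + 2*m^2 - 5*m - 3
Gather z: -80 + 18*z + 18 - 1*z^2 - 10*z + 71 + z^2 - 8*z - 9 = 0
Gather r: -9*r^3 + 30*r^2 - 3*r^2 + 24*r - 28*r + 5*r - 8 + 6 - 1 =-9*r^3 + 27*r^2 + r - 3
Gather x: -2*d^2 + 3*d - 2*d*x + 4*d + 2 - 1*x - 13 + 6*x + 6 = -2*d^2 + 7*d + x*(5 - 2*d) - 5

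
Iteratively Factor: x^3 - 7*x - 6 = (x + 1)*(x^2 - x - 6) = (x - 3)*(x + 1)*(x + 2)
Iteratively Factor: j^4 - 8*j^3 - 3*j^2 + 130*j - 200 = (j - 2)*(j^3 - 6*j^2 - 15*j + 100) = (j - 5)*(j - 2)*(j^2 - j - 20) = (j - 5)*(j - 2)*(j + 4)*(j - 5)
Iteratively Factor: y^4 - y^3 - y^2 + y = (y)*(y^3 - y^2 - y + 1) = y*(y - 1)*(y^2 - 1) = y*(y - 1)^2*(y + 1)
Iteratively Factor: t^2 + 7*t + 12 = (t + 4)*(t + 3)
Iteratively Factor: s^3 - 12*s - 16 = (s - 4)*(s^2 + 4*s + 4) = (s - 4)*(s + 2)*(s + 2)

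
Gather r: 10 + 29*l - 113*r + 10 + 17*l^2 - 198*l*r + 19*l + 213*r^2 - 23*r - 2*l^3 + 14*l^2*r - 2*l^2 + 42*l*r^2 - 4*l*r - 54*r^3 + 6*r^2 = -2*l^3 + 15*l^2 + 48*l - 54*r^3 + r^2*(42*l + 219) + r*(14*l^2 - 202*l - 136) + 20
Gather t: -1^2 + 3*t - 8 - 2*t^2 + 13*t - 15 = -2*t^2 + 16*t - 24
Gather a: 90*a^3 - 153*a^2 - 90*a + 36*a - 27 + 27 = 90*a^3 - 153*a^2 - 54*a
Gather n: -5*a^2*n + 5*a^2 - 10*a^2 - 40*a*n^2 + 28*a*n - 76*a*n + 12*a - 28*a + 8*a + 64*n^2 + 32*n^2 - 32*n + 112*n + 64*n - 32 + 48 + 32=-5*a^2 - 8*a + n^2*(96 - 40*a) + n*(-5*a^2 - 48*a + 144) + 48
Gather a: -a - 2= -a - 2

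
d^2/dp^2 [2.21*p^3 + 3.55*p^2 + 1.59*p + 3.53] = 13.26*p + 7.1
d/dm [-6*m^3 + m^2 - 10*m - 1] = -18*m^2 + 2*m - 10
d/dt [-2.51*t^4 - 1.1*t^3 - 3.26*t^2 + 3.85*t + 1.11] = -10.04*t^3 - 3.3*t^2 - 6.52*t + 3.85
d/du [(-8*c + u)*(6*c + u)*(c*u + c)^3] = c^3*(u + 1)^2*((-8*c + u)*(u + 1) - 3*(6*c + u)*(8*c - u) + (6*c + u)*(u + 1))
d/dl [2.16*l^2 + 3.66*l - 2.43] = 4.32*l + 3.66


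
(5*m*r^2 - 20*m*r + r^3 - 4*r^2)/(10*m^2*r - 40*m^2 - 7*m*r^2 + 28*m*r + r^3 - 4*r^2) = r*(5*m + r)/(10*m^2 - 7*m*r + r^2)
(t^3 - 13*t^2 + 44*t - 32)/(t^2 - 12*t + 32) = t - 1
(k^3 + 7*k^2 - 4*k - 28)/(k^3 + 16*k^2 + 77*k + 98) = (k - 2)/(k + 7)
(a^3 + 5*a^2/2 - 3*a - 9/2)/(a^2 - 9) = (2*a^2 - a - 3)/(2*(a - 3))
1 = 1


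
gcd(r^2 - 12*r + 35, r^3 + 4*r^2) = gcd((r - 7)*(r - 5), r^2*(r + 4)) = 1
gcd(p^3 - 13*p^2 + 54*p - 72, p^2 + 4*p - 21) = p - 3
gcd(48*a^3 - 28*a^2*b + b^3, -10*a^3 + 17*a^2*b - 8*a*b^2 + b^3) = 2*a - b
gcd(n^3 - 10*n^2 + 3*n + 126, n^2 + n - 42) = n - 6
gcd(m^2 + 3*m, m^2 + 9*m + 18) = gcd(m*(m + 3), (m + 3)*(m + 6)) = m + 3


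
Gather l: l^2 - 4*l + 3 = l^2 - 4*l + 3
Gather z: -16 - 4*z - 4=-4*z - 20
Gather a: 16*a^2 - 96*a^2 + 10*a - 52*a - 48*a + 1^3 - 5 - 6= -80*a^2 - 90*a - 10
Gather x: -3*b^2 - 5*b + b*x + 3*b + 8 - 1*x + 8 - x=-3*b^2 - 2*b + x*(b - 2) + 16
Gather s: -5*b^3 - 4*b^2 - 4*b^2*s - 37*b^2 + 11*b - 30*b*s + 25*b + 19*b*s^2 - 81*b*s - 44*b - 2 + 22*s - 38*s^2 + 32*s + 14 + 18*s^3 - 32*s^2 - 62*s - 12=-5*b^3 - 41*b^2 - 8*b + 18*s^3 + s^2*(19*b - 70) + s*(-4*b^2 - 111*b - 8)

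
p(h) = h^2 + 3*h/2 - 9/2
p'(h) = 2*h + 3/2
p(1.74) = 1.14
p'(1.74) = 4.98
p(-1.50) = -4.50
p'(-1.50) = -1.50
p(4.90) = 26.86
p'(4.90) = 11.30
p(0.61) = -3.21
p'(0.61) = 2.72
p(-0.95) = -5.02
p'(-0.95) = -0.40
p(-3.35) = 1.70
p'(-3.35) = -5.20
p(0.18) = -4.20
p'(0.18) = 1.86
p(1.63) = 0.60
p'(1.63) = 4.76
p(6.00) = 40.50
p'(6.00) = 13.50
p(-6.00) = 22.50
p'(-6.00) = -10.50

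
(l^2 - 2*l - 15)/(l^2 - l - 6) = (-l^2 + 2*l + 15)/(-l^2 + l + 6)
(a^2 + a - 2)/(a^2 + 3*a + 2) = (a - 1)/(a + 1)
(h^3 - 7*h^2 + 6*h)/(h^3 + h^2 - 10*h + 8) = h*(h - 6)/(h^2 + 2*h - 8)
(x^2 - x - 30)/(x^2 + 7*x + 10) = (x - 6)/(x + 2)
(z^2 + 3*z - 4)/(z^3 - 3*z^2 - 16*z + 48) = (z - 1)/(z^2 - 7*z + 12)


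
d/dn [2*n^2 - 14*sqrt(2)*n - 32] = 4*n - 14*sqrt(2)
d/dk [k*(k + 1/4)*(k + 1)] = 3*k^2 + 5*k/2 + 1/4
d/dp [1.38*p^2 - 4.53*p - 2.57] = 2.76*p - 4.53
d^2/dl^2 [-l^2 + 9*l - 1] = -2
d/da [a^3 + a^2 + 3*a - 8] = 3*a^2 + 2*a + 3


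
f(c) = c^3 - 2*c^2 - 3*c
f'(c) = 3*c^2 - 4*c - 3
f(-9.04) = -875.09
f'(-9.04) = 278.32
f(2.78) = -2.31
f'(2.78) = 9.07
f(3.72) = 12.64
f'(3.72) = 23.64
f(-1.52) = -3.57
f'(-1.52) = 10.01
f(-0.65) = 0.83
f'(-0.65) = 0.87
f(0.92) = -3.67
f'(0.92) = -4.14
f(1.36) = -5.26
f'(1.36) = -2.89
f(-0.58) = 0.87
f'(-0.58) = 0.33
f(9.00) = 540.00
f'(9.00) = 204.00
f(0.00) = 0.00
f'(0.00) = -3.00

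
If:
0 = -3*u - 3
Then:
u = -1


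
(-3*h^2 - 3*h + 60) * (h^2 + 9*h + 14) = -3*h^4 - 30*h^3 - 9*h^2 + 498*h + 840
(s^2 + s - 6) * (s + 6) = s^3 + 7*s^2 - 36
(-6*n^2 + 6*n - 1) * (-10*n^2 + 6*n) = 60*n^4 - 96*n^3 + 46*n^2 - 6*n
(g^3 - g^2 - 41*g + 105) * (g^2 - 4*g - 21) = g^5 - 5*g^4 - 58*g^3 + 290*g^2 + 441*g - 2205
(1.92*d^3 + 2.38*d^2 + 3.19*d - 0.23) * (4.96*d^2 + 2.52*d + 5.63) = 9.5232*d^5 + 16.6432*d^4 + 32.6296*d^3 + 20.2974*d^2 + 17.3801*d - 1.2949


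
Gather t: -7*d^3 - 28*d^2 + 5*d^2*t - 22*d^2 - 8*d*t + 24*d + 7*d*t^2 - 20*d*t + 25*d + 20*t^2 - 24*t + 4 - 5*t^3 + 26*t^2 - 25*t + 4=-7*d^3 - 50*d^2 + 49*d - 5*t^3 + t^2*(7*d + 46) + t*(5*d^2 - 28*d - 49) + 8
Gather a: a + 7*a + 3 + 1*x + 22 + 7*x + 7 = 8*a + 8*x + 32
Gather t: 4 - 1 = 3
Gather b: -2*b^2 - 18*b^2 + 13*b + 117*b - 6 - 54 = -20*b^2 + 130*b - 60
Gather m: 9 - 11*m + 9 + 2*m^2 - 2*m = 2*m^2 - 13*m + 18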